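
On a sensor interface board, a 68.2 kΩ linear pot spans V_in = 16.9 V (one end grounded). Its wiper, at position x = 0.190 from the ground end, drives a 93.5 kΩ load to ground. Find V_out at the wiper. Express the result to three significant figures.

Split the track: R_lower = x·R_p = 12.96 kΩ, R_upper = (1−x)·R_p = 55.24 kΩ.
(x·R_p) ‖ R_L = 11.38 kΩ.
Then V_out = V_in · 11.38/(55.24 + 11.38) = 2.887 V.

V_out ≈ 2.89 V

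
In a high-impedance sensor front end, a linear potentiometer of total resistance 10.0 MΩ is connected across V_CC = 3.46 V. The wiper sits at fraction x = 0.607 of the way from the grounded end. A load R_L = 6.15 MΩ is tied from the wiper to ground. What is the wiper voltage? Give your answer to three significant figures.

V_out ≈ 1.51 V

Lower segment x·R_p = 6.070 MΩ; upper segment (1−x)·R_p = 3.930 MΩ.
R_L loads the lower segment: effective lower R = 3.055 MΩ.
V_out = 3.46 × 3.055/(3.930 + 3.055) = 1.513 V.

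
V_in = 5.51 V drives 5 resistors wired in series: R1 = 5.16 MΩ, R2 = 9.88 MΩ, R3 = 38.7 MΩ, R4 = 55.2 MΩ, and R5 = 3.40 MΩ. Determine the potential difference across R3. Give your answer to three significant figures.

Series total: ΣR = 5.16 + 9.88 + 38.7 + 55.2 + 3.40 = 112.3 MΩ.
V = V_in · R/ΣR = 5.51 × 0.3445 = 1.898 V.

V ≈ 1.90 V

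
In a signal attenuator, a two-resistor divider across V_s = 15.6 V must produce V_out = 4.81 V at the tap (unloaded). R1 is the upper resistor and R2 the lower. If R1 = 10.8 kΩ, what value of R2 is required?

R2 ≈ 4.81 kΩ

V_out/V_s = R2/(R1+R2) = 0.3083.
So R2 = R1 · V_out/(V_s − V_out) = 10.8 × 4.81/(15.6 − 4.81) = 10.8 × 0.4458 = 4.814 kΩ.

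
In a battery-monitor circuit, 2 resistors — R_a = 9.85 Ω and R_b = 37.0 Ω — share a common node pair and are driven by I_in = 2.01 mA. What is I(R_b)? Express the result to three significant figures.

I ≈ 0.423 mA

For two parallel branches, I_k = I_in · (other R)/(sum of R).
I(R_b) = 2.01 × 9.85/(9.85 + 37.0) = 2.01 × 0.2102 = 0.4226 mA.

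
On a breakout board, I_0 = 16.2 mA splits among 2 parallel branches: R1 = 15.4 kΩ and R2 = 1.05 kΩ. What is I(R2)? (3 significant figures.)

Two-branch current divider: I_k = I_0 · R_other/(R_1 + R_2).
So I = 16.2 × 15.4/16.45 = 15.17 mA.

I ≈ 15.2 mA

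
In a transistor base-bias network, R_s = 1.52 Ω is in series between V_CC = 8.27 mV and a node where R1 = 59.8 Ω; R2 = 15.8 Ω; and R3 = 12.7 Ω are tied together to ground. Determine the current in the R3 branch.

Equivalent of the parallel group: R_p = 6.299 Ω.
V_A by voltage divider: V_A = 8.27 × 6.299/(1.52 + 6.299) = 6.662 mV.
Branch current I = V_A/R3 = 6.662/12.7 = 0.5246 mA.

I ≈ 0.525 mA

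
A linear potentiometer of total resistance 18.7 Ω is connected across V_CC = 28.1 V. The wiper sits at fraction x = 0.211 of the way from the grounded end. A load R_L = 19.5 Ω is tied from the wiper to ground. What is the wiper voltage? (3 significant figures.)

V_out ≈ 5.11 V

The pot divides into 14.75 Ω above the wiper and 3.946 Ω below.
R_L loads the lower segment: effective lower R = 3.282 Ω.
V_out = 28.1 × 3.282/(14.75 + 3.282) = 5.113 V.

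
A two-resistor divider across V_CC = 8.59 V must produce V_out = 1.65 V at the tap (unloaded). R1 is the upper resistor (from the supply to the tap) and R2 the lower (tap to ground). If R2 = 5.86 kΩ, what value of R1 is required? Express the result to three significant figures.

R1 ≈ 24.6 kΩ

V_out/V_CC = R2/(R1+R2) = 0.1921.
Rearranging, R1 = R2·(1−k)/k = 5.86 × 4.206 = 24.65 kΩ.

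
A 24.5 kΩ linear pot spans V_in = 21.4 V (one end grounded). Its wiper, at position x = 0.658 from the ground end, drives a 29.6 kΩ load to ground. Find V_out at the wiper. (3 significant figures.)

The pot divides into 8.379 kΩ above the wiper and 16.12 kΩ below.
(x·R_p) ‖ R_L = 10.44 kΩ.
Loaded-divider output: V_out = 21.4 × 0.5547 = 11.87 V.
(Unloaded: V_out = x·V_in = 14.1 V.)

V_out ≈ 11.9 V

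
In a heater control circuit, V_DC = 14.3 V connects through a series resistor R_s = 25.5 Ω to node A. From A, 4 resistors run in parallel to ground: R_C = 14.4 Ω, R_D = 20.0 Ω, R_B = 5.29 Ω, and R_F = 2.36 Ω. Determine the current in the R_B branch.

I ≈ 0.137 A

Parallel bank: R_p = 1/(1/14.4 + 1/20.0 + 1/5.29 + 1/2.36) = 1.366 Ω.
V_A by voltage divider: V_A = 14.3 × 1.366/(25.5 + 1.366) = 0.7269 V.
Branch current I = V_A/R_B = 0.7269/5.29 = 0.1374 A.
(Check via current divider: I_total = 0.5323 A; share G_k/ΣG = 0.2582 → same result.)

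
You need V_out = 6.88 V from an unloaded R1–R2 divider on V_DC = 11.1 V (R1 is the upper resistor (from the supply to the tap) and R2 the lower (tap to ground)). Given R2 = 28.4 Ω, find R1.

The divider ratio is R2/(R1+R2) = 6.88/11.1 = 0.6198.
R1 = R2·(1/k − 1) = 28.4 × 0.6134 = 17.42 Ω.

R1 ≈ 17.4 Ω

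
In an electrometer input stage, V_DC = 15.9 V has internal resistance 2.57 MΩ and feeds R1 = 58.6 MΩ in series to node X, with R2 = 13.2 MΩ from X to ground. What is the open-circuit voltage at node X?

V_th ≈ 2.82 V

R1' = 2.57 + 58.6 = 61.17 MΩ (source resistance + R1).
V_th is the unloaded tap voltage: V_DC · R2/(R1'+R2) = 15.9 × 0.1775 = 2.822 V.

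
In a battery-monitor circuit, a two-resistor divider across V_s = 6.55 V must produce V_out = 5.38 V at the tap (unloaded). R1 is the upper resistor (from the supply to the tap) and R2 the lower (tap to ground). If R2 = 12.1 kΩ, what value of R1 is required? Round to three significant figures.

The divider ratio is R2/(R1+R2) = 5.38/6.55 = 0.8214.
R1 = R2·(1/k − 1) = 12.1 × 0.2175 = 2.631 kΩ.

R1 ≈ 2.63 kΩ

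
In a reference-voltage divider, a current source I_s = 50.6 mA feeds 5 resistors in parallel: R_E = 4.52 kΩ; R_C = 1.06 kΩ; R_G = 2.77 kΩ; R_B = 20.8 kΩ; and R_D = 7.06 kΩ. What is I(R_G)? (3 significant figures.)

Conductances: ΣG = 1/4.52 + 1/1.06 + 1/2.77 + 1/20.8 + 1/7.06 = 1.715 (1/kΩ).
By the current-divider rule, I = I_s · G_k/ΣG = 50.6 × 0.2105 = 10.65 mA.

I ≈ 10.6 mA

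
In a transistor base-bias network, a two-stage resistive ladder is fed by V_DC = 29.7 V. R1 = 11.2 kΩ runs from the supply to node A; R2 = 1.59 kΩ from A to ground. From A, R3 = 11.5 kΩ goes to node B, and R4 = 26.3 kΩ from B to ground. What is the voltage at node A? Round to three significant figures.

Node A sees R2 in parallel with the series input of stage 2, R3 + R4 = 37.80 kΩ.
R2 ‖ (R3+R4) = 1.526 kΩ.
V_A = 29.7 × 1.526/(11.2 + 1.526) = 3.561 V.

V_A ≈ 3.56 V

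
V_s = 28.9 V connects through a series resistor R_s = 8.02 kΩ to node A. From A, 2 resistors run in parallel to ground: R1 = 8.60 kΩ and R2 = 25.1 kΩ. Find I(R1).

Parallel bank: R_p = 1/(1/8.60 + 1/25.1) = 6.405 kΩ.
V_A = 28.9 × 6.405/14.43 = 12.83 V.
I(R1) = V_A / R1 = 12.83/8.60 = 1.492 mA.

I ≈ 1.49 mA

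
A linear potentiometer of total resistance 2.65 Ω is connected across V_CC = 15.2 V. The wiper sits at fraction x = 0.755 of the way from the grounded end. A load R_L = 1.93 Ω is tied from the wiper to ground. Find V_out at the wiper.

V_out ≈ 9.15 V

Split the track: R_lower = x·R_p = 2.001 Ω, R_upper = (1−x)·R_p = 0.6492 Ω.
R_L loads the lower segment: effective lower R = 0.9824 Ω.
V_out = 15.2 × 0.9824/(0.6492 + 0.9824) = 9.152 V.
(Unloaded: V_out = x·V_CC = 11.5 V.)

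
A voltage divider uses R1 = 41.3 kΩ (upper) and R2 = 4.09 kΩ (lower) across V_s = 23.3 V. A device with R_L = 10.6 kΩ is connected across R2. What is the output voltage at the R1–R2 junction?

R2 ‖ R_L = (4.09 × 10.6)/(4.09 + 10.6) = 2.951 kΩ.
Then V_out = V_s · R2'/(R1 + R2') = 23.3 × 2.951/44.25 = 1.554 V.
(Unloaded it would be 2.10 V; the load pulls it down.)

V_out ≈ 1.55 V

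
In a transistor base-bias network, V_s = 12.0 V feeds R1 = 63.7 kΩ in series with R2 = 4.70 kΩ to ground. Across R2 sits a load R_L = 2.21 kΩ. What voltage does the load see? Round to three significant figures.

V_out ≈ 0.277 V

R2 ‖ R_L = (4.70 × 2.21)/(4.70 + 2.21) = 1.503 kΩ.
Voltage divider with the loaded lower leg: V_out = 12.0 × 1.503/(63.7 + 1.503) = 12.0 × 0.02305 = 0.2766 V.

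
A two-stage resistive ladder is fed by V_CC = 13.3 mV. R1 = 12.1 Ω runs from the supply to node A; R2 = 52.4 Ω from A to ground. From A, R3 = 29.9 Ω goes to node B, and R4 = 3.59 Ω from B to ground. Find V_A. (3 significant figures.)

V_A ≈ 8.35 mV

Looking into the second stage from A: R3 + R4 = 33.49 Ω appears in parallel with R2.
Effective lower resistance at A: R2 ‖ 33.49 = 20.43 Ω.
So V_A = 13.3 × 0.6281 = 8.353 mV.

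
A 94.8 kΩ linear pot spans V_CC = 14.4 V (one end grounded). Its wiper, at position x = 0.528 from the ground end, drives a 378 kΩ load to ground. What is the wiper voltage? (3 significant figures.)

Split the track: R_lower = x·R_p = 50.05 kΩ, R_upper = (1−x)·R_p = 44.75 kΩ.
(x·R_p) ‖ R_L = 44.20 kΩ.
Loaded-divider output: V_out = 14.4 × 0.4969 = 7.156 V.
(Unloaded: V_out = x·V_CC = 7.60 V.)

V_out ≈ 7.16 V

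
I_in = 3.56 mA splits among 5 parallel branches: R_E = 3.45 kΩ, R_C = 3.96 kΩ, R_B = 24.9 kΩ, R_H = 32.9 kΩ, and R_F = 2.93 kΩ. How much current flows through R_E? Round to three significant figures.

ΣG = 1/3.45 + 1/3.96 + 1/24.9 + 1/32.9 + 1/2.93 = 0.9542.
By the current-divider rule, I = I_in · G_k/ΣG = 3.56 × 0.3038 = 1.081 mA.

I ≈ 1.08 mA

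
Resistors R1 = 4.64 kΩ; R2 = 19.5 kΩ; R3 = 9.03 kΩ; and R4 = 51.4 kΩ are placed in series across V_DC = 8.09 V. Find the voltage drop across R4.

V ≈ 4.92 V

Total series resistance ΣR = 4.64 + 19.5 + 9.03 + 51.4 = 84.57 kΩ.
Voltage divider: V = V_DC · (51.40 / 84.57) = 8.09 × 0.6078 = 4.917 V.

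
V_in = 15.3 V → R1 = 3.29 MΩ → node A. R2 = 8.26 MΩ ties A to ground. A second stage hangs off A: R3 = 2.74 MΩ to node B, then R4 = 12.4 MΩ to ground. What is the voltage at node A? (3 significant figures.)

V_A ≈ 9.47 V

Looking into the second stage from A: R3 + R4 = 15.14 MΩ appears in parallel with R2.
Effective lower resistance at A: R2 ‖ 15.14 = 5.344 MΩ.
First divider: V_A = V_in · 5.344/(3.29 + 5.344) = 9.470 V.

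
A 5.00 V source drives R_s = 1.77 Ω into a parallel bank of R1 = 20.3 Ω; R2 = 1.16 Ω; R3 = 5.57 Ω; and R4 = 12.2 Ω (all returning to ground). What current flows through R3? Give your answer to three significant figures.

Equivalent of the parallel group: R_p = 0.8526 Ω.
Node voltage V_A = V_s · R_p/(R_s + R_p) = 5.00 × 0.3251 = 1.626 V.
I(R3) = V_A / R3 = 1.626/5.57 = 0.2918 A.

I ≈ 0.292 A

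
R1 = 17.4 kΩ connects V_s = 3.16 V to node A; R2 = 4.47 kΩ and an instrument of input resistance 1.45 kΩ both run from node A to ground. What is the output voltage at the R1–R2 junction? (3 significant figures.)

First combine the lower leg with the load: R2 ‖ R_L = 1.095 kΩ.
Voltage divider with the loaded lower leg: V_out = 3.16 × 1.095/(17.4 + 1.095) = 3.16 × 0.05920 = 0.1871 V.
(Unloaded it would be 0.646 V; the load pulls it down.)

V_out ≈ 0.187 V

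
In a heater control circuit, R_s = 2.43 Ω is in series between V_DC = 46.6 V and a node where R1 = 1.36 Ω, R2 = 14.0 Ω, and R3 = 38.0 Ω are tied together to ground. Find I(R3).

I ≈ 0.405 A

Equivalent of the parallel group: R_p = 1.200 Ω.
Node voltage V_A = V_DC · R_p/(R_s + R_p) = 46.6 × 0.3307 = 15.41 V.
Branch current I = V_A/R3 = 15.41/38.0 = 0.4055 A.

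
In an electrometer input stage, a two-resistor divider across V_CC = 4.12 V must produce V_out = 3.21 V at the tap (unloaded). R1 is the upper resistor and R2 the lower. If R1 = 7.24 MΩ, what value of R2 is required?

The divider ratio is R2/(R1+R2) = 3.21/4.12 = 0.7791.
R2 = R1 · 0.7791/(1 − 0.7791) = 25.54 MΩ.

R2 ≈ 25.5 MΩ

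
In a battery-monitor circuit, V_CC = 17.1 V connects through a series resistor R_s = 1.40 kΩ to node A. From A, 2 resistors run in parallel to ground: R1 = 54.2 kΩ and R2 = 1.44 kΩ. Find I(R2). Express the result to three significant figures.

Combine the parallel branches: R_p = (1/54.2 + 1/1.44)⁻¹ = 1.403 kΩ.
Node voltage V_A = V_CC · R_p/(R_s + R_p) = 17.1 × 0.5005 = 8.558 V.
I(R2) = V_A / R2 = 8.558/1.44 = 5.943 mA.

I ≈ 5.94 mA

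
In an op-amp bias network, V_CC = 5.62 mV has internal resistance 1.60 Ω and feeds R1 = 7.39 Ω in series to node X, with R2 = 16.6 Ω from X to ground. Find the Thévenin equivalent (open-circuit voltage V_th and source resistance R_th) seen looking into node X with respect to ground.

V_th ≈ 3.65 mV, R_th ≈ 5.83 Ω

R1' = 1.60 + 7.39 = 8.990 Ω (source resistance + R1).
V_th is the unloaded tap voltage: V_CC · R2/(R1'+R2) = 5.62 × 0.6487 = 3.646 mV.
With V_CC suppressed (replaced by a short), R_th = R1' ‖ R2 = (8.990 × 16.6)/(8.990 + 16.6) = 5.832 Ω.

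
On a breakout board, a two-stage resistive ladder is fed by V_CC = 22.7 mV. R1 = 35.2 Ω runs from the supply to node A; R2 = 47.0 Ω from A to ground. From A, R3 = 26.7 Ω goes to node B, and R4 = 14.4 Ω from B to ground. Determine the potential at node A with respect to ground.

V_A ≈ 8.71 mV

The second stage (R3 + R4 = 41.10 Ω) loads node A in parallel with R2.
Effective lower resistance at A: R2 ‖ 41.10 = 21.93 Ω.
So V_A = 22.7 × 0.3838 = 8.713 mV.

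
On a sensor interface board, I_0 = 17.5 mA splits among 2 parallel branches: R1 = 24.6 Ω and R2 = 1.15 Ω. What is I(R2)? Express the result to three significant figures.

I ≈ 16.7 mA

For two parallel branches, I_k = I_0 · (other R)/(sum of R).
I(R2) = 17.5 × 24.6/(24.6 + 1.15) = 17.5 × 0.9553 = 16.72 mA.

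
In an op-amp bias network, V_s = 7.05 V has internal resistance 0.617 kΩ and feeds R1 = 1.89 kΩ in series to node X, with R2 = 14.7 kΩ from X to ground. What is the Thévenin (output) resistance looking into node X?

R1' = 0.617 + 1.89 = 2.507 kΩ (source resistance + R1).
Looking into X with the source shorted: R_th = R1'·R2/(R1'+R2) = 2.507 × 14.7/17.21 = 2.142 kΩ.

R_th ≈ 2.14 kΩ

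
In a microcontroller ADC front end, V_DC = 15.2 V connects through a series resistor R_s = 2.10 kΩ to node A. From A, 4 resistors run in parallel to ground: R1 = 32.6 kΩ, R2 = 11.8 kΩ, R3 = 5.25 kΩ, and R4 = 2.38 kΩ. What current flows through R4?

I ≈ 2.53 mA

Combine the parallel branches: R_p = (1/32.6 + 1/11.8 + 1/5.25 + 1/2.38)⁻¹ = 1.377 kΩ.
V_A = 15.2 × 1.377/3.477 = 6.020 V.
Branch current I = V_A/R4 = 6.020/2.38 = 2.530 mA.
(Check via current divider: I_total = 4.371 mA; share G_k/ΣG = 0.5787 → same result.)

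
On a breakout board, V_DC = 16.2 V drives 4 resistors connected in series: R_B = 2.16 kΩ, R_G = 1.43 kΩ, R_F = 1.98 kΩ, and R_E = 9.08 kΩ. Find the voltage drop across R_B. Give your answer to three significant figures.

V ≈ 2.39 V

Series total: ΣR = 2.16 + 1.43 + 1.98 + 9.08 = 14.65 kΩ.
By the voltage-divider rule, V = 16.2 × 2.160/14.65 = 2.389 V.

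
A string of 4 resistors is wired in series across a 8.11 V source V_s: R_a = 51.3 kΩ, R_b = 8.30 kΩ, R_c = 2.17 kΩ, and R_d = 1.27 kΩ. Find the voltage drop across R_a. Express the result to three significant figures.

ΣR = 51.3 + 8.30 + 2.17 + 1.27 = 63.04 kΩ.
V = V_s · R/ΣR = 8.11 × 0.8138 = 6.600 V.

V ≈ 6.60 V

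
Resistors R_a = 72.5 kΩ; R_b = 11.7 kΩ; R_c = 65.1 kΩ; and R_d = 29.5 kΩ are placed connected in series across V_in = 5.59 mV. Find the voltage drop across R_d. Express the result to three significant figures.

ΣR = 72.5 + 11.7 + 65.1 + 29.5 = 178.8 kΩ.
V = V_in · R/ΣR = 5.59 × 0.1650 = 0.9223 mV.

V ≈ 0.922 mV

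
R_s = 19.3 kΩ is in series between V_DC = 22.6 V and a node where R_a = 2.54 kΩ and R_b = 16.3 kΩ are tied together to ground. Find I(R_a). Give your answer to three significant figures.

I ≈ 0.910 mA

Combine the parallel branches: R_p = (1/2.54 + 1/16.3)⁻¹ = 2.198 kΩ.
V_A = 22.6 × 2.198/21.50 = 2.310 V.
Branch current I = V_A/R_a = 2.310/2.54 = 0.9095 mA.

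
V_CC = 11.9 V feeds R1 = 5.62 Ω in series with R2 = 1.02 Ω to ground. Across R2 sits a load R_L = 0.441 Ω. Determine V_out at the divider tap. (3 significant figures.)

V_out ≈ 0.618 V

First combine the lower leg with the load: R2 ‖ R_L = 0.3079 Ω.
Now apply the divider: V_out = 11.9 × 0.05194 = 0.6181 V.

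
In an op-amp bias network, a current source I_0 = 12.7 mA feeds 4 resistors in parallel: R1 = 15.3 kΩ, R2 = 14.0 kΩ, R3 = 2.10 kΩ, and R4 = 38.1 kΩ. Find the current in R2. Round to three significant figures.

Conductances: ΣG = 1/15.3 + 1/14.0 + 1/2.10 + 1/38.1 = 0.6392 (1/kΩ).
By the current-divider rule, I = I_0 · G_k/ΣG = 12.7 × 0.1117 = 1.419 mA.

I ≈ 1.42 mA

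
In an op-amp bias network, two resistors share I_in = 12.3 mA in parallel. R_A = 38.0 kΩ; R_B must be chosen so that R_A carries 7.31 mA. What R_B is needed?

In a two-way split, I_A/I_in = R_B/(R_A + R_B).
7.31/12.3 = R_B/(R_A + R_B) → R_B = R_A · (0.5943)/(1 − 0.5943) = 38.0 × 1.465 = 55.67 kΩ.

R_B ≈ 55.7 kΩ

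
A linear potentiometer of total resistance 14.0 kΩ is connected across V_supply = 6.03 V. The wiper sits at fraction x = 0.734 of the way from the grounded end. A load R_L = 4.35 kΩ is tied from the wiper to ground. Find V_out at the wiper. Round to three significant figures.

V_out ≈ 2.72 V

Lower segment x·R_p = 10.28 kΩ; upper segment (1−x)·R_p = 3.724 kΩ.
R_L loads the lower segment: effective lower R = 3.056 kΩ.
V_out = 6.03 × 3.056/(3.724 + 3.056) = 2.718 V.
(Unloaded: V_out = x·V_supply = 4.43 V.)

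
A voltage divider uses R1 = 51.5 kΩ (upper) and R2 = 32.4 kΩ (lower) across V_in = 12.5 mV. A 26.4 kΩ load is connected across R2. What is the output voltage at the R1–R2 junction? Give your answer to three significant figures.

V_out ≈ 2.75 mV

R2 ‖ R_L = (32.4 × 26.4)/(32.4 + 26.4) = 14.55 kΩ.
Then V_out = V_in · R2'/(R1 + R2') = 12.5 × 14.55/66.05 = 2.753 mV.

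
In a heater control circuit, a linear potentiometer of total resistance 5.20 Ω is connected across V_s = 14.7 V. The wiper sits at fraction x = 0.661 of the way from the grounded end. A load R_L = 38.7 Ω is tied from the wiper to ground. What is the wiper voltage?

V_out ≈ 9.43 V

The pot divides into 1.763 Ω above the wiper and 3.437 Ω below.
(x·R_p) ‖ R_L = 3.157 Ω.
Then V_out = V_s · 3.157/(1.763 + 3.157) = 9.433 V.
(Unloaded: V_out = x·V_s = 9.72 V.)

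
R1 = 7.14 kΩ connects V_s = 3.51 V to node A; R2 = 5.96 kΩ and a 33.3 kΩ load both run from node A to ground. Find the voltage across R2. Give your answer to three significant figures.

First combine the lower leg with the load: R2 ‖ R_L = 5.055 kΩ.
Voltage divider with the loaded lower leg: V_out = 3.51 × 5.055/(7.14 + 5.055) = 3.51 × 0.4145 = 1.455 V.

V_out ≈ 1.45 V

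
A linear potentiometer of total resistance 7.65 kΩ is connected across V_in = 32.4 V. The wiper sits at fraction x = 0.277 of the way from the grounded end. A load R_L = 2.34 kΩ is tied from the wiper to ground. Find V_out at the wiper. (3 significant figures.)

V_out ≈ 5.42 V

The pot divides into 5.531 kΩ above the wiper and 2.119 kΩ below.
Lower segment in parallel with the load: 2.119 ‖ 2.34 = 1.112 kΩ.
Loaded-divider output: V_out = 32.4 × 0.1674 = 5.424 V.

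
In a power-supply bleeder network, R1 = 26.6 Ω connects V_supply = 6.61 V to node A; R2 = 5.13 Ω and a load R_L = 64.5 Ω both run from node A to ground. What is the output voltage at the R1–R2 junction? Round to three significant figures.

V_out ≈ 1.00 V

R2 ‖ R_L = (5.13 × 64.5)/(5.13 + 64.5) = 4.752 Ω.
Voltage divider with the loaded lower leg: V_out = 6.61 × 4.752/(26.6 + 4.752) = 6.61 × 0.1516 = 1.002 V.
(Unloaded it would be 1.07 V; the load pulls it down.)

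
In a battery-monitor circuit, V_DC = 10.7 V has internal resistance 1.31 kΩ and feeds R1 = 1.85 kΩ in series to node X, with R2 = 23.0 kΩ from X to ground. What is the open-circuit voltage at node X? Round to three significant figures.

V_th ≈ 9.41 V

R1' = 1.31 + 1.85 = 3.160 kΩ (source resistance + R1).
With X open, the divider is unloaded: V_th = 10.7 × 23.0/26.16 = 9.407 V.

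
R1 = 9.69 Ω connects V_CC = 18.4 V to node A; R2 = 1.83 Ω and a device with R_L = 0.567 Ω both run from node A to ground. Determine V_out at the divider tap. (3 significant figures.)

The load sits in parallel with R2, giving an effective lower resistance R2' = R2·R_L/(R2+R_L) = 0.4329 Ω.
Voltage divider with the loaded lower leg: V_out = 18.4 × 0.4329/(9.69 + 0.4329) = 18.4 × 0.04276 = 0.7868 V.

V_out ≈ 0.787 V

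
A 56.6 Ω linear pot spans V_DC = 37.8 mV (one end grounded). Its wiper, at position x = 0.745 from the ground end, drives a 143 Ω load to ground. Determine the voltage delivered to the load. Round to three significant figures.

V_out ≈ 26.2 mV

Lower segment x·R_p = 42.17 Ω; upper segment (1−x)·R_p = 14.43 Ω.
Lower segment in parallel with the load: 42.17 ‖ 143 = 32.56 Ω.
Loaded-divider output: V_out = 37.8 × 0.6929 = 26.19 mV.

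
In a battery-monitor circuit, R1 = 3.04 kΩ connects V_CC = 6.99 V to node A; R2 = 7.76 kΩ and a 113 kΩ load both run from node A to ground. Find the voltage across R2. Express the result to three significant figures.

The load sits in parallel with R2, giving an effective lower resistance R2' = R2·R_L/(R2+R_L) = 7.261 kΩ.
Voltage divider with the loaded lower leg: V_out = 6.99 × 7.261/(3.04 + 7.261) = 6.99 × 0.7049 = 4.927 V.

V_out ≈ 4.93 V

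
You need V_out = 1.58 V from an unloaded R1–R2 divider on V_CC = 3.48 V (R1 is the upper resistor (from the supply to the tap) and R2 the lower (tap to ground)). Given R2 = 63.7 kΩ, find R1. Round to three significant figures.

R1 ≈ 76.6 kΩ

Required fraction k = V_out/V_CC = 0.4540.
Rearranging, R1 = R2·(1−k)/k = 63.7 × 1.203 = 76.60 kΩ.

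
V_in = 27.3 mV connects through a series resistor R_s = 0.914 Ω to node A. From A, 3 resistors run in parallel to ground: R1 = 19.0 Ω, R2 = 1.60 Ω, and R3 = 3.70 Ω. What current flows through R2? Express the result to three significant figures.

Parallel bank: R_p = 1/(1/19.0 + 1/1.60 + 1/3.70) = 1.055 Ω.
V_A = 27.3 × 1.055/1.969 = 14.63 mV.
I(R2) = V_A / R2 = 14.63/1.60 = 9.142 mA.

I ≈ 9.14 mA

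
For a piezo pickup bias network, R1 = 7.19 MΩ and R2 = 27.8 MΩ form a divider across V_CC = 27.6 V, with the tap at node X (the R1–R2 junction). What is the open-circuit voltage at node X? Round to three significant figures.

V_th ≈ 21.9 V

V_th is the unloaded tap voltage: V_CC · R2/(R1+R2) = 27.6 × 0.7945 = 21.93 V.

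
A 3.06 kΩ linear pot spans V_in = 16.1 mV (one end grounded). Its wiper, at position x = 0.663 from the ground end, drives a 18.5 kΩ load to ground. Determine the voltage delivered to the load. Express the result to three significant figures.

V_out ≈ 10.3 mV

Lower segment x·R_p = 2.029 kΩ; upper segment (1−x)·R_p = 1.031 kΩ.
Lower segment in parallel with the load: 2.029 ‖ 18.5 = 1.828 kΩ.
V_out = 16.1 × 1.828/(1.031 + 1.828) = 10.29 mV.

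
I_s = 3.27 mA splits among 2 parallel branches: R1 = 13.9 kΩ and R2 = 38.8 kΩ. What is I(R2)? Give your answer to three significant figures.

With just two branches, the current splits inversely with resistance.
So I = 3.27 × 13.9/52.70 = 0.8625 mA.

I ≈ 0.862 mA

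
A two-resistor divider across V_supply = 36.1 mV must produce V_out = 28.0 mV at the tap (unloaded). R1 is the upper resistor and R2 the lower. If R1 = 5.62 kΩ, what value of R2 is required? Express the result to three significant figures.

Required fraction k = V_out/V_supply = 0.7756.
R2 = R1 · 0.7756/(1 − 0.7756) = 19.43 kΩ.

R2 ≈ 19.4 kΩ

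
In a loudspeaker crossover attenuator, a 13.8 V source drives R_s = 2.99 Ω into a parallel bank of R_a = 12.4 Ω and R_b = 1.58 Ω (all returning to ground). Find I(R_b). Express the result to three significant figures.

I ≈ 2.79 A

Combine the parallel branches: R_p = (1/12.4 + 1/1.58)⁻¹ = 1.401 Ω.
V_A by voltage divider: V_A = 13.8 × 1.401/(2.99 + 1.401) = 4.404 V.
Branch current I = V_A/R_b = 4.404/1.58 = 2.787 A.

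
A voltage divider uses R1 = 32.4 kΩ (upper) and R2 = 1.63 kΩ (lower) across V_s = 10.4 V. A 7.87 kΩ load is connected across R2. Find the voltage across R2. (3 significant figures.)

V_out ≈ 0.416 V

R2 ‖ R_L = (1.63 × 7.87)/(1.63 + 7.87) = 1.350 kΩ.
Voltage divider with the loaded lower leg: V_out = 10.4 × 1.350/(32.4 + 1.350) = 10.4 × 0.04001 = 0.4161 V.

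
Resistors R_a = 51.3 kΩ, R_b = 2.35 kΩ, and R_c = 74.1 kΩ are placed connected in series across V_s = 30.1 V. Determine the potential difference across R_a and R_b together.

ΣR = 51.3 + 2.35 + 74.1 = 127.7 kΩ.
R_{R_a..R_b} = 51.3 + 2.35 = 53.65 kΩ.
Voltage divider: V = V_s · (53.65 / 127.7) = 30.1 × 0.4200 = 12.64 V.

V ≈ 12.6 V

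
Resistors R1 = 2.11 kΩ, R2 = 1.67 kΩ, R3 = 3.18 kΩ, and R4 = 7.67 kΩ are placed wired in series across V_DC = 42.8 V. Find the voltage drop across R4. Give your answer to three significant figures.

ΣR = 2.11 + 1.67 + 3.18 + 7.67 = 14.63 kΩ.
Voltage divider: V = V_DC · (7.670 / 14.63) = 42.8 × 0.5243 = 22.44 V.

V ≈ 22.4 V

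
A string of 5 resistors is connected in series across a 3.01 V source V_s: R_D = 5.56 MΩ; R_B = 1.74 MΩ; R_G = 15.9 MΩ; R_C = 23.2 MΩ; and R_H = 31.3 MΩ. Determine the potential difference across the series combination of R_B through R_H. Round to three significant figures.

ΣR = 5.56 + 1.74 + 15.9 + 23.2 + 31.3 = 77.70 MΩ.
R_{R_B..R_H} = 1.74 + 15.9 + 23.2 + 31.3 = 72.14 MΩ.
V = V_s · R/ΣR = 3.01 × 0.9284 = 2.795 V.

V ≈ 2.79 V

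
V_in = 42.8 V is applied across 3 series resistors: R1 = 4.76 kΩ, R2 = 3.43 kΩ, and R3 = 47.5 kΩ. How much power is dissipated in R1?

P ≈ 2.81 mW

The common current is I = 42.8/55.69 = 0.7685 mA.
V(R1) = I·R = 3.658 V; P = V·I = 3.658 × 0.7685 = 2.812 mW.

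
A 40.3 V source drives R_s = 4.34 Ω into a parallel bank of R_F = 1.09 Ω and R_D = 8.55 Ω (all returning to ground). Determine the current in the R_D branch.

I ≈ 0.859 A

Parallel bank: R_p = 1/(1/1.09 + 1/8.55) = 0.9668 Ω.
V_A = 40.3 × 0.9668/5.307 = 7.342 V.
I(R_D) = V_A / R_D = 7.342/8.55 = 0.8587 A.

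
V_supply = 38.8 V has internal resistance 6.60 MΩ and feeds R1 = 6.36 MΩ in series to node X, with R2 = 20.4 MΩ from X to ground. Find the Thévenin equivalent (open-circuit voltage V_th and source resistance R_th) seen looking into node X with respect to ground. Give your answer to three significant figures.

V_th ≈ 23.7 V, R_th ≈ 7.93 MΩ

R1' = 6.60 + 6.36 = 12.96 MΩ (source resistance + R1).
V_th is the unloaded tap voltage: V_supply · R2/(R1'+R2) = 38.8 × 0.6115 = 23.73 V.
With V_supply suppressed (replaced by a short), R_th = R1' ‖ R2 = (12.96 × 20.4)/(12.96 + 20.4) = 7.925 MΩ.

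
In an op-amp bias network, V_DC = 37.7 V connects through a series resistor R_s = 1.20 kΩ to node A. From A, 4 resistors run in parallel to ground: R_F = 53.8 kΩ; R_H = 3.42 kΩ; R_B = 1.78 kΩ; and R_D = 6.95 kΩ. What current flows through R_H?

Equivalent of the parallel group: R_p = 0.9836 kΩ.
V_A = 37.7 × 0.9836/2.184 = 16.98 V.
Branch current I = V_A/R_H = 16.98/3.42 = 4.965 mA.

I ≈ 4.97 mA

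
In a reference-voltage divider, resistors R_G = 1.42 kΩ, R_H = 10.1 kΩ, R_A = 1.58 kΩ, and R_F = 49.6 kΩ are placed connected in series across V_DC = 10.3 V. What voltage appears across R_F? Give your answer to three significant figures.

V ≈ 8.15 V

ΣR = 1.42 + 10.1 + 1.58 + 49.6 = 62.70 kΩ.
Voltage divider: V = V_DC · (49.60 / 62.70) = 10.3 × 0.7911 = 8.148 V.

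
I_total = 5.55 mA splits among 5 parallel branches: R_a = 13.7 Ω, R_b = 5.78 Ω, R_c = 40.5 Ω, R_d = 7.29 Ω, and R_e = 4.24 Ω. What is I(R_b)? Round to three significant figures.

I ≈ 1.49 mA

Conductances: ΣG = 1/13.7 + 1/5.78 + 1/40.5 + 1/7.29 + 1/4.24 = 0.6437 (1/Ω).
Current divider: I(R_b) = I_total · G_k/ΣG = 5.55 × (0.1730/0.6437) = 5.55 × 0.2688 = 1.492 mA.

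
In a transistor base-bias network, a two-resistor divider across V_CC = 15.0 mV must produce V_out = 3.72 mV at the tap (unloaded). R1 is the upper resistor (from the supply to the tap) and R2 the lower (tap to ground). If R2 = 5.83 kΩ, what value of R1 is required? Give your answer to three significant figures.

R1 ≈ 17.7 kΩ

V_out/V_CC = R2/(R1+R2) = 0.2480.
Rearranging, R1 = R2·(1−k)/k = 5.83 × 3.032 = 17.68 kΩ.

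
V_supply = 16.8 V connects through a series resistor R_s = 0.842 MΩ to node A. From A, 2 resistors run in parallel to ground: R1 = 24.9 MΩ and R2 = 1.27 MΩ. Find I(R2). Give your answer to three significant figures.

I ≈ 7.80 µA

Equivalent of the parallel group: R_p = 1.208 MΩ.
Node voltage V_A = V_supply · R_p/(R_s + R_p) = 16.8 × 0.5893 = 9.901 V.
I(R2) = V_A / R2 = 9.901/1.27 = 7.796 µA.
(Check via current divider: I_total = 8.194 µA; share G_k/ΣG = 0.9515 → same result.)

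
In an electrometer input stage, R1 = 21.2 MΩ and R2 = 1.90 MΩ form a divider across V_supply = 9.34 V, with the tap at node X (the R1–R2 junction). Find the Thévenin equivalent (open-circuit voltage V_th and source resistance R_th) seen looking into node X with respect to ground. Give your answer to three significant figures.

V_th ≈ 0.768 V, R_th ≈ 1.74 MΩ

V_th is the unloaded tap voltage: V_supply · R2/(R1+R2) = 9.34 × 0.08225 = 0.7682 V.
With V_supply suppressed (replaced by a short), R_th = R1 ‖ R2 = (21.20 × 1.90)/(21.20 + 1.90) = 1.744 MΩ.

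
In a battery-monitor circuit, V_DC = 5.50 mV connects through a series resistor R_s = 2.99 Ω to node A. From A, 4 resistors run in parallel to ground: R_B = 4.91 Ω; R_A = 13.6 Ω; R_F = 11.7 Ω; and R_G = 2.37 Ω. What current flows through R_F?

Equivalent of the parallel group: R_p = 1.275 Ω.
V_A by voltage divider: V_A = 5.50 × 1.275/(2.99 + 1.275) = 1.644 mV.
Branch current I = V_A/R_F = 1.644/11.7 = 0.1405 mA.
(Check via current divider: I_total = 1.290 mA; share G_k/ΣG = 0.1089 → same result.)

I ≈ 0.140 mA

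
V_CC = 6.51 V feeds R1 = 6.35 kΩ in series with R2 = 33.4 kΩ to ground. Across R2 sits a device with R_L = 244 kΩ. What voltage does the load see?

First combine the lower leg with the load: R2 ‖ R_L = 29.38 kΩ.
Now apply the divider: V_out = 6.51 × 0.8223 = 5.353 V.

V_out ≈ 5.35 V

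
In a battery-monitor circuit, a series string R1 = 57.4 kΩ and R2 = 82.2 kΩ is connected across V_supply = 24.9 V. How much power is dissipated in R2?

P ≈ 2.62 mW

Series current I = V_supply/ΣR = 24.9/139.6 = 0.1784 mA.
V(R2) = I·R = 14.66 V; P = V·I = 14.66 × 0.1784 = 2.615 mW.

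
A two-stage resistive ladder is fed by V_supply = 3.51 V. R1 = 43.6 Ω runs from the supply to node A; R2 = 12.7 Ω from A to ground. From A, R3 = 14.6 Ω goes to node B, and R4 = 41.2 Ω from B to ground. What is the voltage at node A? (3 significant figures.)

V_A ≈ 0.673 V

Node A sees R2 in parallel with the series input of stage 2, R3 + R4 = 55.80 Ω.
R2 ‖ (R3+R4) = 10.35 Ω.
First divider: V_A = V_supply · 10.35/(43.6 + 10.35) = 0.6731 V.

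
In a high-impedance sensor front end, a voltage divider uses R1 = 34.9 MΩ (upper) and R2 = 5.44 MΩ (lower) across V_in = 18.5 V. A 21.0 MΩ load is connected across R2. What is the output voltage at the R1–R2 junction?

First combine the lower leg with the load: R2 ‖ R_L = 4.321 MΩ.
Voltage divider with the loaded lower leg: V_out = 18.5 × 4.321/(34.9 + 4.321) = 18.5 × 0.1102 = 2.038 V.

V_out ≈ 2.04 V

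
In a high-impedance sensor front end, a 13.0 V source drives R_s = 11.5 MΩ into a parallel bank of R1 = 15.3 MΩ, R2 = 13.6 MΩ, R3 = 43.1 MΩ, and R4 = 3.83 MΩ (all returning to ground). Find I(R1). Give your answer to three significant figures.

Equivalent of the parallel group: R_p = 2.363 MΩ.
V_A = 13.0 × 2.363/13.86 = 2.216 V.
I(R1) = V_A / R1 = 2.216/15.3 = 0.1448 µA.
(Equivalently: I_total = 0.9377 µA, then current-divider fraction G_k/ΣG = 0.1544.)

I ≈ 0.145 µA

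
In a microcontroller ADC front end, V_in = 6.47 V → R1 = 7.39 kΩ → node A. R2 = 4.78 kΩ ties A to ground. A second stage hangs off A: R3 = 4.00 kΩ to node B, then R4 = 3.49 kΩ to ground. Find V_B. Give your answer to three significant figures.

V_B ≈ 0.853 V

The second stage (R3 + R4 = 7.490 kΩ) loads node A in parallel with R2.
Effective lower resistance at A: R2 ‖ 7.490 = 2.918 kΩ.
V_A = 6.47 × 2.918/(7.39 + 2.918) = 1.831 V.
V_B = V_A × 0.4660 = 0.8534 V.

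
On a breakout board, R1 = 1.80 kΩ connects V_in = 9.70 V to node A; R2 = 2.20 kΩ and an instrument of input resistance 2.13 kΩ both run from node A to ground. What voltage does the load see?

V_out ≈ 3.64 V

The load sits in parallel with R2, giving an effective lower resistance R2' = R2·R_L/(R2+R_L) = 1.082 kΩ.
Then V_out = V_in · R2'/(R1 + R2') = 9.70 × 1.082/2.882 = 3.642 V.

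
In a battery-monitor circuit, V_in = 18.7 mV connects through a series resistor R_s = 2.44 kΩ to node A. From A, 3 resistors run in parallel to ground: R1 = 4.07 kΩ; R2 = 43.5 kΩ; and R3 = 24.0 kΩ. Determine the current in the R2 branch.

I ≈ 0.245 µA

Combine the parallel branches: R_p = (1/4.07 + 1/43.5 + 1/24.0)⁻¹ = 3.222 kΩ.
V_A by voltage divider: V_A = 18.7 × 3.222/(2.44 + 3.222) = 10.64 mV.
Branch current I = V_A/R2 = 10.64/43.5 = 0.2446 µA.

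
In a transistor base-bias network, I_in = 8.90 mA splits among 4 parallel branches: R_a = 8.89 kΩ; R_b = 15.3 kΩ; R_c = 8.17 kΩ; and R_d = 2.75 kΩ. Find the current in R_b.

I ≈ 0.876 mA

ΣG = 1/8.89 + 1/15.3 + 1/8.17 + 1/2.75 = 0.6639.
R_b takes the fraction G_k/ΣG = 0.06536/0.6639 = 0.09845, so I = 8.90 × 0.09845 = 0.8762 mA.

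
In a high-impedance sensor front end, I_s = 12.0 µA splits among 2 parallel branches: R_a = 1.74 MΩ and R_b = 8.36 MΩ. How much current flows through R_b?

I ≈ 2.07 µA

With just two branches, the current splits inversely with resistance.
So I = 12.0 × 1.74/10.10 = 2.067 µA.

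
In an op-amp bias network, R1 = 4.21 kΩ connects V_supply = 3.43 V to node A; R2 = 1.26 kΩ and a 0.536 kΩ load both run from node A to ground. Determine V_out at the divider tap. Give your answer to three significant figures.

V_out ≈ 0.281 V

The load sits in parallel with R2, giving an effective lower resistance R2' = R2·R_L/(R2+R_L) = 0.3760 kΩ.
Now apply the divider: V_out = 3.43 × 0.08200 = 0.2812 V.
(Unloaded it would be 0.790 V; the load pulls it down.)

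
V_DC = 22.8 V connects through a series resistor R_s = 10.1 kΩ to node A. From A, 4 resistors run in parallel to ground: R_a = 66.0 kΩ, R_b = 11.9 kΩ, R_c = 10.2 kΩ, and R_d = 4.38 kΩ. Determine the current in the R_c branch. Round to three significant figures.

Equivalent of the parallel group: R_p = 2.350 kΩ.
Node voltage V_A = V_DC · R_p/(R_s + R_p) = 22.8 × 0.1888 = 4.304 V.
I(R_c) = V_A / R_c = 4.304/10.2 = 0.4219 mA.
(Check via current divider: I_total = 1.831 mA; share G_k/ΣG = 0.2304 → same result.)

I ≈ 0.422 mA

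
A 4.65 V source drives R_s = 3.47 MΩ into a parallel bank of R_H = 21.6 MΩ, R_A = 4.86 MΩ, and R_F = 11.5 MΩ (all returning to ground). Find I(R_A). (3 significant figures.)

Equivalent of the parallel group: R_p = 2.950 MΩ.
V_A by voltage divider: V_A = 4.65 × 2.950/(3.47 + 2.950) = 2.137 V.
I(R_A) = V_A / R_A = 2.137/4.86 = 0.4396 µA.

I ≈ 0.440 µA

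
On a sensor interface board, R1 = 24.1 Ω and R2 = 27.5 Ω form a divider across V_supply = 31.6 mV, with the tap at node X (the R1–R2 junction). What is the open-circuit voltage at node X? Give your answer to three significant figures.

V_th is the unloaded tap voltage: V_supply · R2/(R1+R2) = 31.6 × 0.5329 = 16.84 mV.

V_th ≈ 16.8 mV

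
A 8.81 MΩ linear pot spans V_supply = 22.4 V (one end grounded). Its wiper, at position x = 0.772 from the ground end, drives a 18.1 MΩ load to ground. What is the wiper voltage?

V_out ≈ 15.9 V

Split the track: R_lower = x·R_p = 6.801 MΩ, R_upper = (1−x)·R_p = 2.009 MΩ.
R_L loads the lower segment: effective lower R = 4.944 MΩ.
Loaded-divider output: V_out = 22.4 × 0.7111 = 15.93 V.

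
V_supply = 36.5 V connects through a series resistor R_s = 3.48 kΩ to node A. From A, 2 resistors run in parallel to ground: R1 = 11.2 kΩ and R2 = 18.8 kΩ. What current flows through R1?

Equivalent of the parallel group: R_p = 7.019 kΩ.
V_A by voltage divider: V_A = 36.5 × 7.019/(3.48 + 7.019) = 24.40 V.
I(R1) = V_A / R1 = 24.40/11.2 = 2.179 mA.

I ≈ 2.18 mA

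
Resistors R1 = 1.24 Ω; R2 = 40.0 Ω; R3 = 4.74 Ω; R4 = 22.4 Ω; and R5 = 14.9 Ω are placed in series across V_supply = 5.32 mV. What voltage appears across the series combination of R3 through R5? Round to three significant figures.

V ≈ 2.69 mV

Total series resistance ΣR = 1.24 + 40.0 + 4.74 + 22.4 + 14.9 = 83.28 Ω.
R_{R3..R5} = 4.74 + 22.4 + 14.9 = 42.04 Ω.
Voltage divider: V = V_supply · (42.04 / 83.28) = 5.32 × 0.5048 = 2.686 mV.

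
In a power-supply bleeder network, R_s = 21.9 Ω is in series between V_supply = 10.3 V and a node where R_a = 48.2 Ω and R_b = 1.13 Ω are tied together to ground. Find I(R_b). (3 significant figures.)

I ≈ 0.437 A

Equivalent of the parallel group: R_p = 1.104 Ω.
V_A by voltage divider: V_A = 10.3 × 1.104/(21.9 + 1.104) = 0.4944 V.
Branch current I = V_A/R_b = 0.4944/1.13 = 0.4375 A.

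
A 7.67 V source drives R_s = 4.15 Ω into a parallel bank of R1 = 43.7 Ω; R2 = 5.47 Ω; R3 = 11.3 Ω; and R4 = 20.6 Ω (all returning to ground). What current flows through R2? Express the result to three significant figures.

Equivalent of the parallel group: R_p = 2.918 Ω.
V_A = 7.67 × 2.918/7.068 = 3.166 V.
Branch current I = V_A/R2 = 3.166/5.47 = 0.5789 A.
(Equivalently: I_total = 1.085 A, then current-divider fraction G_k/ΣG = 0.5334.)

I ≈ 0.579 A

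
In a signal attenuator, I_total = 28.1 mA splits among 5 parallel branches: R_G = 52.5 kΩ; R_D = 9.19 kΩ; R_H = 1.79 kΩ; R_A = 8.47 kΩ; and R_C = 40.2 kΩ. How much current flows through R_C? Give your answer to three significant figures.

I ≈ 0.843 mA

Conductances: ΣG = 1/52.5 + 1/9.19 + 1/1.79 + 1/8.47 + 1/40.2 = 0.8295 (1/kΩ).
R_C takes the fraction G_k/ΣG = 0.02488/0.8295 = 0.02999, so I = 28.1 × 0.02999 = 0.8427 mA.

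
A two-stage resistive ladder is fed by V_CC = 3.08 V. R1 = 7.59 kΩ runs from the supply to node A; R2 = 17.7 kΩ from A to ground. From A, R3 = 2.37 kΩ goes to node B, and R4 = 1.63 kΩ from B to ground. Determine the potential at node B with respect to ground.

V_B ≈ 0.377 V

Node A sees R2 in parallel with the series input of stage 2, R3 + R4 = 4.000 kΩ.
Effective lower resistance at A: R2 ‖ 4.000 = 3.263 kΩ.
So V_A = 3.08 × 0.3006 = 0.9259 V.
V_B = V_A × 0.4075 = 0.3773 V.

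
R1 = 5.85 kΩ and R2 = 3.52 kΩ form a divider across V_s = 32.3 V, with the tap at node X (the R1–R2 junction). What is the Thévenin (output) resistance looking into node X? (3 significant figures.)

Zeroing V_s shorts the top of R1 to ground, so R_th = R1 ‖ R2 = 2.198 kΩ.

R_th ≈ 2.20 kΩ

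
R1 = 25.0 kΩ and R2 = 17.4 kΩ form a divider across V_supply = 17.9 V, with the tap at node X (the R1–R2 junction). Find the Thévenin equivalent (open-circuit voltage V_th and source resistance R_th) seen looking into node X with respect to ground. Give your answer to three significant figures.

Open-circuit (no load on X): V_th = V_supply · R2/(R1 + R2) = 17.9 × 17.4/(25.00 + 17.4) = 7.346 V.
With V_supply suppressed (replaced by a short), R_th = R1 ‖ R2 = (25.00 × 17.4)/(25.00 + 17.4) = 10.26 kΩ.

V_th ≈ 7.35 V, R_th ≈ 10.3 kΩ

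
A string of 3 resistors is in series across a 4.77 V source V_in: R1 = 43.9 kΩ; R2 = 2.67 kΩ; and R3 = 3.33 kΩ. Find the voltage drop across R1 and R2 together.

Series total: ΣR = 43.9 + 2.67 + 3.33 = 49.90 kΩ.
R_{R1..R2} = 43.9 + 2.67 = 46.57 kΩ.
By the voltage-divider rule, V = 4.77 × 46.57/49.90 = 4.452 V.

V ≈ 4.45 V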